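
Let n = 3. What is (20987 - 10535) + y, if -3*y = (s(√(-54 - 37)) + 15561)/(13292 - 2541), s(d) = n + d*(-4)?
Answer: 112364264/10751 + 4*I*√91/32253 ≈ 10452.0 + 0.0011831*I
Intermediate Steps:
s(d) = 3 - 4*d (s(d) = 3 + d*(-4) = 3 - 4*d)
y = -5188/10751 + 4*I*√91/32253 (y = -((3 - 4*√(-54 - 37)) + 15561)/(3*(13292 - 2541)) = -((3 - 4*I*√91) + 15561)/(3*10751) = -(15564 - 4*I*√91)/(3*10751) = -(15564/10751 - 4*I*√91/10751)/3 = -5188/10751 + 4*I*√91/32253 ≈ -0.48256 + 0.0011831*I)
(20987 - 10535) + y = (20987 - 10535) + (-5188/10751 + 4*I*√91/32253) = 10452 + (-5188/10751 + 4*I*√91/32253) = 112364264/10751 + 4*I*√91/32253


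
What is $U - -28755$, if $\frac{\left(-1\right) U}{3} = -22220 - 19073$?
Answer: $152634$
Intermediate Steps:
$U = 123879$ ($U = - 3 \left(-22220 - 19073\right) = \left(-3\right) \left(-41293\right) = 123879$)
$U - -28755 = 123879 - -28755 = 123879 + 28755 = 152634$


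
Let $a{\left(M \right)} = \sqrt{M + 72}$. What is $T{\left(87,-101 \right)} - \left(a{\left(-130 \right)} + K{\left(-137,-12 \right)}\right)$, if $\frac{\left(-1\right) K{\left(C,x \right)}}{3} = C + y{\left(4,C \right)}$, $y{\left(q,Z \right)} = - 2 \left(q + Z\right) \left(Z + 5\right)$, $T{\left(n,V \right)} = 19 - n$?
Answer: $-105815 - i \sqrt{58} \approx -1.0582 \cdot 10^{5} - 7.6158 i$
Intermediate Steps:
$a{\left(M \right)} = \sqrt{72 + M}$
$y{\left(q,Z \right)} = - 2 \left(5 + Z\right) \left(Z + q\right)$ ($y{\left(q,Z \right)} = - 2 \left(Z + q\right) \left(5 + Z\right) = - 2 \left(5 + Z\right) \left(Z + q\right)$)
$K{\left(C,x \right)} = 120 + 6 C^{2} + 51 C$ ($K{\left(C,x \right)} = - 3 \left(C - \left(40 + 2 C^{2} + 10 C + 2 C 4\right)\right) = - 3 \left(C - \left(40 + 2 C^{2} + 18 C\right)\right) = - 3 \left(-40 - 17 C - 2 C^{2}\right) = 120 + 6 C^{2} + 51 C$)
$T{\left(87,-101 \right)} - \left(a{\left(-130 \right)} + K{\left(-137,-12 \right)}\right) = \left(19 - 87\right) - \left(\sqrt{72 - 130} + \left(120 + 6 \left(-137\right)^{2} + 51 \left(-137\right)\right)\right) = \left(19 - 87\right) - \left(\sqrt{-58} + \left(120 + 6 \cdot 18769 - 6987\right)\right) = -68 - \left(i \sqrt{58} + \left(120 + 112614 - 6987\right)\right) = -68 - \left(i \sqrt{58} + 105747\right) = -68 - \left(105747 + i \sqrt{58}\right) = -105815 - i \sqrt{58}$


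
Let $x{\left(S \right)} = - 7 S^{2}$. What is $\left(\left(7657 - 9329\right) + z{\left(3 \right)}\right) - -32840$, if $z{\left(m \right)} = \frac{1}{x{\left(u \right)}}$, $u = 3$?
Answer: $\frac{1963583}{63} \approx 31168.0$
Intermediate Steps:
$z{\left(m \right)} = - \frac{1}{63}$ ($z{\left(m \right)} = \frac{1}{\left(-7\right) 3^{2}} = \frac{1}{\left(-7\right) 9} = \frac{1}{-63} = - \frac{1}{63}$)
$\left(\left(7657 - 9329\right) + z{\left(3 \right)}\right) - -32840 = \left(\left(7657 - 9329\right) - \frac{1}{63}\right) - -32840 = \left(-1672 - \frac{1}{63}\right) + 32840 = - \frac{105337}{63} + 32840 = \frac{1963583}{63}$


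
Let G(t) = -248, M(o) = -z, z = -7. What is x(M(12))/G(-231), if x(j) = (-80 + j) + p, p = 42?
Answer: ⅛ ≈ 0.12500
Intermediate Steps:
M(o) = 7 (M(o) = -1*(-7) = 7)
x(j) = -38 + j (x(j) = (-80 + j) + 42 = -38 + j)
x(M(12))/G(-231) = (-38 + 7)/(-248) = -31*(-1/248) = ⅛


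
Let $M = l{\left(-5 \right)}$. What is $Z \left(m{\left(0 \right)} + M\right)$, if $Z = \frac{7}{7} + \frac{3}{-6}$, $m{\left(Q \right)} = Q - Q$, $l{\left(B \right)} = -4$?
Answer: $-2$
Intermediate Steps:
$m{\left(Q \right)} = 0$
$M = -4$
$Z = \frac{1}{2}$ ($Z = 7 \cdot \frac{1}{7} + 3 \left(- \frac{1}{6}\right) = 1 - \frac{1}{2} = \frac{1}{2} \approx 0.5$)
$Z \left(m{\left(0 \right)} + M\right) = \frac{0 - 4}{2} = \frac{1}{2} \left(-4\right) = -2$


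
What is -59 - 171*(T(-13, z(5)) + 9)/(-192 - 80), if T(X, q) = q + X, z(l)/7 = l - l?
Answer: -4183/68 ≈ -61.515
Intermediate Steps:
z(l) = 0 (z(l) = 7*(l - l) = 7*0 = 0)
T(X, q) = X + q
-59 - 171*(T(-13, z(5)) + 9)/(-192 - 80) = -59 - 171*((-13 + 0) + 9)/(-192 - 80) = -59 - 171*(-13 + 9)/(-272) = -59 - (-684)*(-1)/272 = -59 - 171*1/68 = -59 - 171/68 = -4183/68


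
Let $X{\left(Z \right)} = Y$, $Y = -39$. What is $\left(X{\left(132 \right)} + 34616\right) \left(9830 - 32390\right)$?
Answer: $-780057120$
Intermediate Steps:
$X{\left(Z \right)} = -39$
$\left(X{\left(132 \right)} + 34616\right) \left(9830 - 32390\right) = \left(-39 + 34616\right) \left(9830 - 32390\right) = 34577 \left(-22560\right) = -780057120$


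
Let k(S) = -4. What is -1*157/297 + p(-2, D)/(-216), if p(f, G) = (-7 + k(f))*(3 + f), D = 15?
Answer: -1135/2376 ≈ -0.47769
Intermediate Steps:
p(f, G) = -33 - 11*f (p(f, G) = (-7 - 4)*(3 + f) = -11*(3 + f) = -33 - 11*f)
-1*157/297 + p(-2, D)/(-216) = -1*157/297 + (-33 - 11*(-2))/(-216) = -157*1/297 + (-33 + 22)*(-1/216) = -157/297 - 11*(-1/216) = -157/297 + 11/216 = -1135/2376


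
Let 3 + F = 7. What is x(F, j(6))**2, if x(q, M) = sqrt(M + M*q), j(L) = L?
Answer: 30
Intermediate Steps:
F = 4 (F = -3 + 7 = 4)
x(F, j(6))**2 = (sqrt(6*(1 + 4)))**2 = (sqrt(6*5))**2 = (sqrt(30))**2 = 30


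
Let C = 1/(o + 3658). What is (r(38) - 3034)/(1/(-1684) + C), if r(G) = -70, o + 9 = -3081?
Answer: -742253312/279 ≈ -2.6604e+6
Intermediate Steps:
o = -3090 (o = -9 - 3081 = -3090)
C = 1/568 (C = 1/(-3090 + 3658) = 1/568 ≈ 0.0017606)
(r(38) - 3034)/(1/(-1684) + C) = (-70 - 3034)/(1/(-1684) + 1/568) = -3104/(-1/1684 + 1/568) = -3104/279/239128 = -3104*239128/279 = -742253312/279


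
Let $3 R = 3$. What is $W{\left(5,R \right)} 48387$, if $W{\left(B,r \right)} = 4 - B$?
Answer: $-48387$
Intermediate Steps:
$R = 1$ ($R = \frac{1}{3} \cdot 3 = 1$)
$W{\left(5,R \right)} 48387 = \left(4 - 5\right) 48387 = \left(-1\right) 48387 = -48387$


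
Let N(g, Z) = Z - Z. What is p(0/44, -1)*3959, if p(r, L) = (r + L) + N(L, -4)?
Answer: -3959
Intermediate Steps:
N(g, Z) = 0
p(r, L) = L + r (p(r, L) = (r + L) + 0 = (L + r) + 0 = L + r)
p(0/44, -1)*3959 = (-1 + 0/44)*3959 = (-1 + 0*(1/44))*3959 = (-1 + 0)*3959 = -1*3959 = -3959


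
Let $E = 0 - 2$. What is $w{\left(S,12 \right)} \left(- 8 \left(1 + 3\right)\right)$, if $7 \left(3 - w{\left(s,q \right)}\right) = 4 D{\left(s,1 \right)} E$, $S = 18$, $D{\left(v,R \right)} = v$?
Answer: $- \frac{5280}{7} \approx -754.29$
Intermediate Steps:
$E = -2$ ($E = 0 - 2 = -2$)
$w{\left(s,q \right)} = 3 + \frac{8 s}{7}$ ($w{\left(s,q \right)} = 3 - \frac{4 s \left(-2\right)}{7} = 3 - \frac{\left(-8\right) s}{7} = 3 + \frac{8 s}{7}$)
$w{\left(S,12 \right)} \left(- 8 \left(1 + 3\right)\right) = \left(3 + \frac{8}{7} \cdot 18\right) \left(- 8 \left(1 + 3\right)\right) = \left(3 + \frac{144}{7}\right) \left(\left(-8\right) 4\right) = \frac{165}{7} \left(-32\right) = - \frac{5280}{7}$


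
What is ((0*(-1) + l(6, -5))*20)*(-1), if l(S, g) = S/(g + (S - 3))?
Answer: 60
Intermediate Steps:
l(S, g) = S/(-3 + S + g) (l(S, g) = S/(g + (-3 + S)) = S/(-3 + S + g))
((0*(-1) + l(6, -5))*20)*(-1) = ((0*(-1) + 6/(-3 + 6 - 5))*20)*(-1) = ((0 + 6/(-2))*20)*(-1) = ((0 + 6*(-½))*20)*(-1) = ((0 - 3)*20)*(-1) = -3*20*(-1) = -60*(-1) = 60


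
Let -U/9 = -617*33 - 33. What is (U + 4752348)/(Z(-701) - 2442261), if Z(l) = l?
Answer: -2467947/1221481 ≈ -2.0205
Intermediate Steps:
U = 183546 (U = -9*(-617*33 - 33) = -9*(-20361 - 33) = -9*(-20394) = 183546)
(U + 4752348)/(Z(-701) - 2442261) = (183546 + 4752348)/(-701 - 2442261) = 4935894/(-2442962) = 4935894*(-1/2442962) = -2467947/1221481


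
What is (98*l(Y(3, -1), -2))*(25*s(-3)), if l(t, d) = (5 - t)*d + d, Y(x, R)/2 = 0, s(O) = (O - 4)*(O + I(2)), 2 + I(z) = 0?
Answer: -1029000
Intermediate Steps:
I(z) = -2 (I(z) = -2 + 0 = -2)
s(O) = (-4 + O)*(-2 + O) (s(O) = (O - 4)*(O - 2) = (-4 + O)*(-2 + O))
Y(x, R) = 0 (Y(x, R) = 2*0 = 0)
l(t, d) = d + d*(5 - t) (l(t, d) = d*(5 - t) + d = d + d*(5 - t))
(98*l(Y(3, -1), -2))*(25*s(-3)) = (98*(-2*(6 - 1*0)))*(25*(8 + (-3)**2 - 6*(-3))) = (98*(-2*(6 + 0)))*(25*(8 + 9 + 18)) = (98*(-2*6))*(25*35) = (98*(-12))*875 = -1176*875 = -1029000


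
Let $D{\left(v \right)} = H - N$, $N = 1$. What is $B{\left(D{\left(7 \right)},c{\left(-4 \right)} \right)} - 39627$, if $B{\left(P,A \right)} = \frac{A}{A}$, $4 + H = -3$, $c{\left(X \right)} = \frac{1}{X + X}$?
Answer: $-39626$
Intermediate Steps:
$c{\left(X \right)} = \frac{1}{2 X}$
$H = -7$ ($H = -4 - 3 = -7$)
$D{\left(v \right)} = -8$ ($D{\left(v \right)} = -7 - 1 = -8$)
$B{\left(P,A \right)} = 1$
$B{\left(D{\left(7 \right)},c{\left(-4 \right)} \right)} - 39627 = 1 - 39627 = -39626$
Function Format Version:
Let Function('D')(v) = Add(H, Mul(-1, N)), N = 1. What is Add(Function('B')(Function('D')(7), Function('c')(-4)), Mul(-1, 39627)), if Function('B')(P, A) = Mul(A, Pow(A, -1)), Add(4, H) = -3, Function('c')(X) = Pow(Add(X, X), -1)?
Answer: -39626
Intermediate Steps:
Function('c')(X) = Mul(Rational(1, 2), Pow(X, -1)) (Function('c')(X) = Pow(Mul(2, X), -1) = Mul(Rational(1, 2), Pow(X, -1)))
H = -7 (H = Add(-4, -3) = -7)
Function('D')(v) = -8 (Function('D')(v) = Add(-7, Mul(-1, 1)) = Add(-7, -1) = -8)
Function('B')(P, A) = 1
Add(Function('B')(Function('D')(7), Function('c')(-4)), Mul(-1, 39627)) = Add(1, Mul(-1, 39627)) = Add(1, -39627) = -39626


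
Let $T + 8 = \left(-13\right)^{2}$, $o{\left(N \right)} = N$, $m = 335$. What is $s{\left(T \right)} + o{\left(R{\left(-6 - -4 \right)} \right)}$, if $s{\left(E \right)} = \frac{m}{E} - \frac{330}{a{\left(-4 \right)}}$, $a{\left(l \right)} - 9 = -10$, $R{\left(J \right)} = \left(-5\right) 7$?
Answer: $\frac{47830}{161} \approx 297.08$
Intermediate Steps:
$R{\left(J \right)} = -35$
$a{\left(l \right)} = -1$ ($a{\left(l \right)} = 9 - 10 = -1$)
$T = 161$ ($T = -8 + \left(-13\right)^{2} = -8 + 169 = 161$)
$s{\left(E \right)} = 330 + \frac{335}{E}$ ($s{\left(E \right)} = \frac{335}{E} - \frac{330}{-1} = \frac{335}{E} - -330 = \frac{335}{E} + 330 = 330 + \frac{335}{E}$)
$s{\left(T \right)} + o{\left(R{\left(-6 - -4 \right)} \right)} = \left(330 + \frac{335}{161}\right) - 35 = \frac{53465}{161} - 35 = \frac{47830}{161}$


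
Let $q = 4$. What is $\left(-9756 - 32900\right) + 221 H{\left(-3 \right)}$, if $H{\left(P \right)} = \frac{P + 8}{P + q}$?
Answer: $-41551$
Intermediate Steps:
$H{\left(P \right)} = \frac{8 + P}{4 + P}$ ($H{\left(P \right)} = \frac{P + 8}{P + 4} = \frac{8 + P}{4 + P}$)
$\left(-9756 - 32900\right) + 221 H{\left(-3 \right)} = \left(-9756 - 32900\right) + 221 \frac{8 - 3}{4 - 3} = -42656 + 221 \cdot 1^{-1} \cdot 5 = -42656 + 221 \cdot 1 \cdot 5 = -42656 + 221 \cdot 5 = -42656 + 1105 = -41551$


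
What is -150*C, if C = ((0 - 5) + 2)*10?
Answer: 4500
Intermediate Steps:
C = -30 (C = (-5 + 2)*10 = -3*10 = -30)
-150*C = -150*(-30) = 4500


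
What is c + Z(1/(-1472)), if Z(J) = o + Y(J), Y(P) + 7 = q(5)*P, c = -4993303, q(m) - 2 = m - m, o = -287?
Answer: -3675287393/736 ≈ -4.9936e+6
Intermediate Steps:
q(m) = 2 (q(m) = 2 + (m - m) = 2 + 0 = 2)
Y(P) = -7 + 2*P
Z(J) = -294 + 2*J (Z(J) = -287 + (-7 + 2*J) = -294 + 2*J)
c + Z(1/(-1472)) = -4993303 + (-294 + 2/(-1472)) = -4993303 + (-294 + 2*(-1/1472)) = -4993303 + (-294 - 1/736) = -4993303 - 216385/736 = -3675287393/736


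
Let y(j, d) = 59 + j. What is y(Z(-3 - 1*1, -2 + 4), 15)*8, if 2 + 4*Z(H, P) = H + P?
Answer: 464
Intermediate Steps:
Z(H, P) = -1/2 + H/4 + P/4 (Z(H, P) = -1/2 + (H + P)/4 = -1/2 + (H/4 + P/4) = -1/2 + H/4 + P/4)
y(Z(-3 - 1*1, -2 + 4), 15)*8 = (59 + (-1/2 + (-3 - 1*1)/4 + (-2 + 4)/4))*8 = (59 + (-1/2 + (-3 - 1)/4 + (1/4)*2))*8 = (59 + (-1/2 + (1/4)*(-4) + 1/2))*8 = (59 + (-1/2 - 1 + 1/2))*8 = (59 - 1)*8 = 58*8 = 464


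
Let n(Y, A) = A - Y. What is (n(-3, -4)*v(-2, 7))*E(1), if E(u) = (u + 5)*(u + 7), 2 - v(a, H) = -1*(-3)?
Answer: 48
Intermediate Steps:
v(a, H) = -1 (v(a, H) = 2 - (-1)*(-3) = 2 - 1*3 = 2 - 3 = -1)
E(u) = (5 + u)*(7 + u)
(n(-3, -4)*v(-2, 7))*E(1) = ((-4 - 1*(-3))*(-1))*(35 + 1**2 + 12*1) = ((-4 + 3)*(-1))*(35 + 1 + 12) = -1*(-1)*48 = 1*48 = 48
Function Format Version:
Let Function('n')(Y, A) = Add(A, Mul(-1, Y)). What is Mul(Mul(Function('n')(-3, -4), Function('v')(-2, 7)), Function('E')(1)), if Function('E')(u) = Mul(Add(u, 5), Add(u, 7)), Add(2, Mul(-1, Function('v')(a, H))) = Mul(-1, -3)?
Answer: 48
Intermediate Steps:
Function('v')(a, H) = -1 (Function('v')(a, H) = Add(2, Mul(-1, Mul(-1, -3))) = Add(2, Mul(-1, 3)) = Add(2, -3) = -1)
Function('E')(u) = Mul(Add(5, u), Add(7, u))
Mul(Mul(Function('n')(-3, -4), Function('v')(-2, 7)), Function('E')(1)) = Mul(Mul(Add(-4, Mul(-1, -3)), -1), Add(35, Pow(1, 2), Mul(12, 1))) = Mul(Mul(Add(-4, 3), -1), Add(35, 1, 12)) = Mul(Mul(-1, -1), 48) = Mul(1, 48) = 48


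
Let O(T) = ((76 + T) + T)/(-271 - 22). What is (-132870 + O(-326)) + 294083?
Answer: 47235985/293 ≈ 1.6122e+5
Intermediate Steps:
O(T) = -76/293 - 2*T/293 (O(T) = (76 + 2*T)/(-293) = (76 + 2*T)*(-1/293) = -76/293 - 2*T/293)
(-132870 + O(-326)) + 294083 = (-132870 + (-76/293 - 2/293*(-326))) + 294083 = (-132870 + (-76/293 + 652/293)) + 294083 = (-132870 + 576/293) + 294083 = -38930334/293 + 294083 = 47235985/293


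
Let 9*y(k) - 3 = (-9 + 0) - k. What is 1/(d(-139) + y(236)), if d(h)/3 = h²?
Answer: 9/521425 ≈ 1.7260e-5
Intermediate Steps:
d(h) = 3*h²
y(k) = -⅔ - k/9 (y(k) = ⅓ + ((-9 + 0) - k)/9 = ⅓ + (-9 - k)/9 = ⅓ + (-1 - k/9) = -⅔ - k/9)
1/(d(-139) + y(236)) = 1/(3*(-139)² + (-⅔ - ⅑*236)) = 1/(3*19321 + (-⅔ - 236/9)) = 1/(57963 - 242/9) = 1/(521425/9) = 9/521425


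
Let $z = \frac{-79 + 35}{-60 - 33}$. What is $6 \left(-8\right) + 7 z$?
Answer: $- \frac{4156}{93} \approx -44.688$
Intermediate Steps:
$z = \frac{44}{93}$ ($z = - \frac{44}{-93} = \left(-44\right) \left(- \frac{1}{93}\right) = \frac{44}{93} \approx 0.47312$)
$6 \left(-8\right) + 7 z = 6 \left(-8\right) + 7 \cdot \frac{44}{93} = -48 + \frac{308}{93} = - \frac{4156}{93}$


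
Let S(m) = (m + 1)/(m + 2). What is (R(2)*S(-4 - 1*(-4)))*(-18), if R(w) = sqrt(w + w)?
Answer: -18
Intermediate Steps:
S(m) = (1 + m)/(2 + m)
R(w) = sqrt(2)*sqrt(w) (R(w) = sqrt(2*w) = sqrt(2)*sqrt(w))
(R(2)*S(-4 - 1*(-4)))*(-18) = ((sqrt(2)*sqrt(2))*((1 + (-4 - 1*(-4)))/(2 + (-4 - 1*(-4)))))*(-18) = (2*((1 + (-4 + 4))/(2 + (-4 + 4))))*(-18) = (2*((1 + 0)/(2 + 0)))*(-18) = (2*(1/2))*(-18) = 1*(-18) = -18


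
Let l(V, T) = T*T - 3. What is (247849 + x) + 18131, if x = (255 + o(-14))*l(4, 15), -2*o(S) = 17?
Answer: 320703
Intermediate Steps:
o(S) = -17/2 (o(S) = -½*17 = -17/2)
l(V, T) = -3 + T² (l(V, T) = T² - 3 = -3 + T²)
x = 54723 (x = (255 - 17/2)*(-3 + 15²) = 493*(-3 + 225)/2 = (493/2)*222 = 54723)
(247849 + x) + 18131 = (247849 + 54723) + 18131 = 302572 + 18131 = 320703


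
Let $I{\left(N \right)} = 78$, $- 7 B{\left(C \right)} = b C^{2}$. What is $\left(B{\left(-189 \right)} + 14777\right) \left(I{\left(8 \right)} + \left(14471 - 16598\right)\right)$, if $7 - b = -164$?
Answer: $1757705964$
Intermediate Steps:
$b = 171$ ($b = 7 - -164 = 7 + 164 = 171$)
$B{\left(C \right)} = - \frac{171 C^{2}}{7}$
$\left(B{\left(-189 \right)} + 14777\right) \left(I{\left(8 \right)} + \left(14471 - 16598\right)\right) = \left(- \frac{171 \left(-189\right)^{2}}{7} + 14777\right) \left(78 + \left(14471 - 16598\right)\right) = \left(\left(- \frac{171}{7}\right) 35721 + 14777\right) \left(78 - 2127\right) = \left(-872613 + 14777\right) \left(-2049\right) = \left(-857836\right) \left(-2049\right) = 1757705964$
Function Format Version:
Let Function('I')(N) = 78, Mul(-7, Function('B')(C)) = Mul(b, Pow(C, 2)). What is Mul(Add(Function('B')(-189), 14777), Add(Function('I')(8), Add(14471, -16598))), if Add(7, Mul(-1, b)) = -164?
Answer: 1757705964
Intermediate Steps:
b = 171 (b = Add(7, Mul(-1, -164)) = Add(7, 164) = 171)
Function('B')(C) = Mul(Rational(-171, 7), Pow(C, 2)) (Function('B')(C) = Mul(Rational(-1, 7), Mul(171, Pow(C, 2))) = Mul(Rational(-171, 7), Pow(C, 2)))
Mul(Add(Function('B')(-189), 14777), Add(Function('I')(8), Add(14471, -16598))) = Mul(Add(Mul(Rational(-171, 7), Pow(-189, 2)), 14777), Add(78, Add(14471, -16598))) = Mul(Add(Mul(Rational(-171, 7), 35721), 14777), Add(78, -2127)) = Mul(Add(-872613, 14777), -2049) = Mul(-857836, -2049) = 1757705964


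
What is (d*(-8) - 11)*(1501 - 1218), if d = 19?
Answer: -46129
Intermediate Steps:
(d*(-8) - 11)*(1501 - 1218) = (19*(-8) - 11)*(1501 - 1218) = (-152 - 11)*283 = -163*283 = -46129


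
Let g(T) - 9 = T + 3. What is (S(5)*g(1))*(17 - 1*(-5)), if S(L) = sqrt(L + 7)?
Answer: 572*sqrt(3) ≈ 990.73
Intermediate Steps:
g(T) = 12 + T (g(T) = 9 + (T + 3) = 9 + (3 + T) = 12 + T)
S(L) = sqrt(7 + L)
(S(5)*g(1))*(17 - 1*(-5)) = (sqrt(7 + 5)*(12 + 1))*(17 - 1*(-5)) = (sqrt(12)*13)*(17 + 5) = ((2*sqrt(3))*13)*22 = (26*sqrt(3))*22 = 572*sqrt(3)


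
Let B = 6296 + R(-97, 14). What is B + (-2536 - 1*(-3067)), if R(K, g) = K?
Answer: 6730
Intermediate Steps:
B = 6199 (B = 6296 - 97 = 6199)
B + (-2536 - 1*(-3067)) = 6199 + (-2536 - 1*(-3067)) = 6199 + (-2536 + 3067) = 6199 + 531 = 6730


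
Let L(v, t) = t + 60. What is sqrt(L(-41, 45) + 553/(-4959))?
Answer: sqrt(286598242)/1653 ≈ 10.242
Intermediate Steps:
L(v, t) = 60 + t
sqrt(L(-41, 45) + 553/(-4959)) = sqrt((60 + 45) + 553/(-4959)) = sqrt(105 + 553*(-1/4959)) = sqrt(105 - 553/4959) = sqrt(520142/4959) = sqrt(286598242)/1653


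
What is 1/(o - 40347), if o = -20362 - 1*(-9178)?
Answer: -1/51531 ≈ -1.9406e-5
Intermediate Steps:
o = -11184 (o = -20362 + 9178 = -11184)
1/(o - 40347) = 1/(-11184 - 40347) = 1/(-51531) = -1/51531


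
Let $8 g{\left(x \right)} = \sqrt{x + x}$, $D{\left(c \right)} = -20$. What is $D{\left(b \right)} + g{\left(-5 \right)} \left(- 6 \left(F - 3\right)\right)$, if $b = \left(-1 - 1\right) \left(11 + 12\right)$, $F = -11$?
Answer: $-20 + \frac{21 i \sqrt{10}}{2} \approx -20.0 + 33.204 i$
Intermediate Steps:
$b = -46$ ($b = \left(-2\right) 23 = -46$)
$g{\left(x \right)} = \frac{\sqrt{2} \sqrt{x}}{8}$ ($g{\left(x \right)} = \frac{\sqrt{x + x}}{8} = \frac{\sqrt{2 x}}{8} = \frac{\sqrt{2} \sqrt{x}}{8}$)
$D{\left(b \right)} + g{\left(-5 \right)} \left(- 6 \left(F - 3\right)\right) = -20 + \frac{\sqrt{2} \sqrt{-5}}{8} \left(- 6 \left(-11 - 3\right)\right) = -20 + \frac{\sqrt{2} i \sqrt{5}}{8} \left(\left(-6\right) \left(-14\right)\right) = -20 + \frac{i \sqrt{10}}{8} \cdot 84 = -20 + \frac{21 i \sqrt{10}}{2}$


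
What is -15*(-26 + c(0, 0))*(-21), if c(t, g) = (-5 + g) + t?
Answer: -9765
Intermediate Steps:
c(t, g) = -5 + g + t
-15*(-26 + c(0, 0))*(-21) = -15*(-26 + (-5 + 0 + 0))*(-21) = -15*(-26 - 5)*(-21) = -(-465)*(-21) = -15*651 = -9765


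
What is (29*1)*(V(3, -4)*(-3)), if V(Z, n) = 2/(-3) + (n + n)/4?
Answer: 232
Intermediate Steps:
V(Z, n) = -⅔ + n/2 (V(Z, n) = 2*(-⅓) + (2*n)*(¼) = -⅔ + n/2)
(29*1)*(V(3, -4)*(-3)) = (29*1)*((-⅔ + (½)*(-4))*(-3)) = 29*((-⅔ - 2)*(-3)) = 29*(-8/3*(-3)) = 29*8 = 232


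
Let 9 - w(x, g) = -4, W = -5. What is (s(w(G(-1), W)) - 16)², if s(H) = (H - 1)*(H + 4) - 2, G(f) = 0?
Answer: 34596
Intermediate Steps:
w(x, g) = 13 (w(x, g) = 9 - 1*(-4) = 9 + 4 = 13)
s(H) = -2 + (-1 + H)*(4 + H) (s(H) = (-1 + H)*(4 + H) - 2 = -2 + (-1 + H)*(4 + H))
(s(w(G(-1), W)) - 16)² = ((-6 + 13² + 3*13) - 16)² = ((-6 + 169 + 39) - 16)² = (202 - 16)² = 186² = 34596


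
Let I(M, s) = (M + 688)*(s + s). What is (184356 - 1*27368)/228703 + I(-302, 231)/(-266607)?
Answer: 32395040/1847691537 ≈ 0.017533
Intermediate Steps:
I(M, s) = 2*s*(688 + M) (I(M, s) = (688 + M)*(2*s) = 2*s*(688 + M))
(184356 - 1*27368)/228703 + I(-302, 231)/(-266607) = (184356 - 1*27368)/228703 + (2*231*(688 - 302))/(-266607) = (184356 - 27368)*(1/228703) + (2*231*386)*(-1/266607) = 156988*(1/228703) + 178332*(-1/266607) = 156988/228703 - 5404/8079 = 32395040/1847691537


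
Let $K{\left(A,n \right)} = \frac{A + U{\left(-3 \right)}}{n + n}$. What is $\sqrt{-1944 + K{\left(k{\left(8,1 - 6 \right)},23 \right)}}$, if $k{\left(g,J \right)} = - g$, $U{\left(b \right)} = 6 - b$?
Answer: $\frac{i \sqrt{4113458}}{46} \approx 44.091 i$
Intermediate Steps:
$K{\left(A,n \right)} = \frac{9 + A}{2 n}$ ($K{\left(A,n \right)} = \frac{A + \left(6 - -3\right)}{n + n} = \frac{A + \left(6 + 3\right)}{2 n} = \left(A + 9\right) \frac{1}{2 n} = \left(9 + A\right) \frac{1}{2 n} = \frac{9 + A}{2 n}$)
$\sqrt{-1944 + K{\left(k{\left(8,1 - 6 \right)},23 \right)}} = \sqrt{-1944 + \frac{9 - 8}{2 \cdot 23}} = \sqrt{-1944 + \frac{1}{2} \cdot \frac{1}{23} \left(9 - 8\right)} = \sqrt{-1944 + \frac{1}{2} \cdot \frac{1}{23} \cdot 1} = \sqrt{-1944 + \frac{1}{46}} = \sqrt{- \frac{89423}{46}} = \frac{i \sqrt{4113458}}{46}$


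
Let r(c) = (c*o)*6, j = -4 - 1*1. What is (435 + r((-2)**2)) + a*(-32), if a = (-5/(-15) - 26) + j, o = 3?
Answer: 4465/3 ≈ 1488.3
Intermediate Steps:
j = -5 (j = -4 - 1 = -5)
a = -92/3 (a = (-5/(-15) - 26) - 5 = (-5*(-1/15) - 26) - 5 = (1/3 - 26) - 5 = -77/3 - 5 = -92/3 ≈ -30.667)
r(c) = 18*c (r(c) = (c*3)*6 = (3*c)*6 = 18*c)
(435 + r((-2)**2)) + a*(-32) = (435 + 18*(-2)**2) - 92/3*(-32) = (435 + 18*4) + 2944/3 = (435 + 72) + 2944/3 = 507 + 2944/3 = 4465/3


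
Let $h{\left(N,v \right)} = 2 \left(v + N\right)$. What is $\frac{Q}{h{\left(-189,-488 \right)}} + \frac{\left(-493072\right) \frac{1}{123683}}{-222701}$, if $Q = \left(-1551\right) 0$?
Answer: $\frac{493072}{27544327783} \approx 1.7901 \cdot 10^{-5}$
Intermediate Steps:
$h{\left(N,v \right)} = 2 N + 2 v$ ($h{\left(N,v \right)} = 2 \left(N + v\right) = 2 N + 2 v$)
$Q = 0$
$\frac{Q}{h{\left(-189,-488 \right)}} + \frac{\left(-493072\right) \frac{1}{123683}}{-222701} = \frac{0}{2 \left(-189\right) + 2 \left(-488\right)} + \frac{\left(-493072\right) \frac{1}{123683}}{-222701} = \frac{0}{-378 - 976} + \left(-493072\right) \frac{1}{123683} \left(- \frac{1}{222701}\right) = \frac{0}{-1354} - - \frac{493072}{27544327783} = 0 \left(- \frac{1}{1354}\right) + \frac{493072}{27544327783} = 0 + \frac{493072}{27544327783} = \frac{493072}{27544327783}$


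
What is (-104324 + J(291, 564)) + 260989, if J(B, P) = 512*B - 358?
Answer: 305299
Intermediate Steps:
J(B, P) = -358 + 512*B
(-104324 + J(291, 564)) + 260989 = (-104324 + (-358 + 512*291)) + 260989 = (-104324 + (-358 + 148992)) + 260989 = (-104324 + 148634) + 260989 = 44310 + 260989 = 305299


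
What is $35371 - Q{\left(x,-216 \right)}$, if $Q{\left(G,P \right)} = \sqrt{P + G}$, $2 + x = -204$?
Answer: $35371 - i \sqrt{422} \approx 35371.0 - 20.543 i$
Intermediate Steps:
$x = -206$ ($x = -2 - 204 = -206$)
$Q{\left(G,P \right)} = \sqrt{G + P}$
$35371 - Q{\left(x,-216 \right)} = 35371 - \sqrt{-206 - 216} = 35371 - \sqrt{-422} = 35371 - i \sqrt{422}$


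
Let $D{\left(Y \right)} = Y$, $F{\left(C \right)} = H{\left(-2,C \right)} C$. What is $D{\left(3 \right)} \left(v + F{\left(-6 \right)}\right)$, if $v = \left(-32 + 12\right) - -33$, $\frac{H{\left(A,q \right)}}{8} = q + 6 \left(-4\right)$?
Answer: $4359$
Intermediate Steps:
$H{\left(A,q \right)} = -192 + 8 q$ ($H{\left(A,q \right)} = 8 \left(q + 6 \left(-4\right)\right) = 8 \left(q - 24\right) = 8 \left(-24 + q\right) = -192 + 8 q$)
$F{\left(C \right)} = C \left(-192 + 8 C\right)$ ($F{\left(C \right)} = \left(-192 + 8 C\right) C = C \left(-192 + 8 C\right)$)
$v = 13$ ($v = -20 + 33 = 13$)
$D{\left(3 \right)} \left(v + F{\left(-6 \right)}\right) = 3 \left(13 + 8 \left(-6\right) \left(-24 - 6\right)\right) = 3 \left(13 + 8 \left(-6\right) \left(-30\right)\right) = 3 \left(13 + 1440\right) = 3 \cdot 1453 = 4359$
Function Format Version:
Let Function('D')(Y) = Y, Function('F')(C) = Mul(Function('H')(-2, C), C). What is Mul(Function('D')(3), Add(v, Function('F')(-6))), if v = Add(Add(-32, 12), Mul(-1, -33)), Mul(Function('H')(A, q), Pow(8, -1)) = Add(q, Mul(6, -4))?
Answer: 4359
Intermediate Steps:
Function('H')(A, q) = Add(-192, Mul(8, q)) (Function('H')(A, q) = Mul(8, Add(q, Mul(6, -4))) = Mul(8, Add(q, -24)) = Mul(8, Add(-24, q)) = Add(-192, Mul(8, q)))
Function('F')(C) = Mul(C, Add(-192, Mul(8, C))) (Function('F')(C) = Mul(Add(-192, Mul(8, C)), C) = Mul(C, Add(-192, Mul(8, C))))
v = 13 (v = Add(-20, 33) = 13)
Mul(Function('D')(3), Add(v, Function('F')(-6))) = Mul(3, Add(13, Mul(8, -6, Add(-24, -6)))) = Mul(3, Add(13, Mul(8, -6, -30))) = Mul(3, Add(13, 1440)) = Mul(3, 1453) = 4359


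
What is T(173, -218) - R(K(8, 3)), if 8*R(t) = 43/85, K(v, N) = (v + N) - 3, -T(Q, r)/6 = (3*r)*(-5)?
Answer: -13341643/680 ≈ -19620.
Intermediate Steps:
T(Q, r) = 90*r (T(Q, r) = -6*3*r*(-5) = -(-90)*r = 90*r)
K(v, N) = -3 + N + v (K(v, N) = (N + v) - 3 = -3 + N + v)
R(t) = 43/680 (R(t) = (43/85)/8 = (43*(1/85))/8 = (⅛)*(43/85) = 43/680)
T(173, -218) - R(K(8, 3)) = 90*(-218) - 1*43/680 = -19620 - 43/680 = -13341643/680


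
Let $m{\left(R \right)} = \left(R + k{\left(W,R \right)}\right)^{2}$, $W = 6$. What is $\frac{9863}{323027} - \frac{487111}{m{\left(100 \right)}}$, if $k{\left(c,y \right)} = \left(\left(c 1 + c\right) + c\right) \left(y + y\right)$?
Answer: $- \frac{22325534997}{4422239630000} \approx -0.0050485$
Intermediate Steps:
$k{\left(c,y \right)} = 6 c y$ ($k{\left(c,y \right)} = \left(\left(c + c\right) + c\right) 2 y = \left(2 c + c\right) 2 y = 3 c 2 y = 6 c y$)
$m{\left(R \right)} = 1369 R^{2}$ ($m{\left(R \right)} = \left(R + 6 \cdot 6 R\right)^{2} = \left(R + 36 R\right)^{2} = \left(37 R\right)^{2} = 1369 R^{2}$)
$\frac{9863}{323027} - \frac{487111}{m{\left(100 \right)}} = \frac{9863}{323027} - \frac{487111}{1369 \cdot 100^{2}} = 9863 \cdot \frac{1}{323027} - \frac{487111}{1369 \cdot 10000} = \frac{9863}{323027} - \frac{487111}{13690000} = - \frac{22325534997}{4422239630000}$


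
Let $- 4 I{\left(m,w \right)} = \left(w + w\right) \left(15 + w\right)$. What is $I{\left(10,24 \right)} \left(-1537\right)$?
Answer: $719316$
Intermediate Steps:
$I{\left(m,w \right)} = - \frac{w \left(15 + w\right)}{2}$ ($I{\left(m,w \right)} = - \frac{\left(w + w\right) \left(15 + w\right)}{4} = - \frac{2 w \left(15 + w\right)}{4} = - \frac{w \left(15 + w\right)}{2}$)
$I{\left(10,24 \right)} \left(-1537\right) = \left(- \frac{1}{2}\right) 24 \left(15 + 24\right) \left(-1537\right) = \left(- \frac{1}{2}\right) 24 \cdot 39 \left(-1537\right) = \left(-468\right) \left(-1537\right) = 719316$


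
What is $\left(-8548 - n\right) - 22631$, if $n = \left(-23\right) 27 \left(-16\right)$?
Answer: $-41115$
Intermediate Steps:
$n = 9936$ ($n = \left(-621\right) \left(-16\right) = 9936$)
$\left(-8548 - n\right) - 22631 = \left(-8548 - 9936\right) - 22631 = -18484 - 22631 = -41115$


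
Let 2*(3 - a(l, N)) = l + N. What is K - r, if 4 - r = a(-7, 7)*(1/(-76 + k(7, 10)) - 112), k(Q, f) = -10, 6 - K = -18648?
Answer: 1575001/86 ≈ 18314.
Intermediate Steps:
K = 18654 (K = 6 - 1*(-18648) = 6 + 18648 = 18654)
a(l, N) = 3 - N/2 - l/2 (a(l, N) = 3 - (l + N)/2 = 3 - (N + l)/2 = 3 + (-N/2 - l/2) = 3 - N/2 - l/2)
r = 29243/86 (r = 4 - (3 - ½*7 - ½*(-7))*(1/(-76 - 10) - 112) = 4 - (3 - 7/2 + 7/2)*(1/(-86) - 112) = 4 - 3*(-1/86 - 112) = 4 - 3*(-9633)/86 = 4 - 1*(-28899/86) = 4 + 28899/86 = 29243/86 ≈ 340.03)
K - r = 18654 - 1*29243/86 = 18654 - 29243/86 = 1575001/86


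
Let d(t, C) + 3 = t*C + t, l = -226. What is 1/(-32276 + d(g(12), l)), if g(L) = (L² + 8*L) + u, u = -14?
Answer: -1/83129 ≈ -1.2030e-5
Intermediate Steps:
g(L) = -14 + L² + 8*L (g(L) = (L² + 8*L) - 14 = -14 + L² + 8*L)
d(t, C) = -3 + t + C*t (d(t, C) = -3 + (t*C + t) = -3 + (C*t + t) = -3 + (t + C*t) = -3 + t + C*t)
1/(-32276 + d(g(12), l)) = 1/(-32276 + (-3 + (-14 + 12² + 8*12) - 226*(-14 + 12² + 8*12))) = 1/(-32276 + (-3 + (-14 + 144 + 96) - 226*(-14 + 144 + 96))) = 1/(-32276 + (-3 + 226 - 226*226)) = 1/(-32276 + (-3 + 226 - 51076)) = 1/(-32276 - 50853) = 1/(-83129) = -1/83129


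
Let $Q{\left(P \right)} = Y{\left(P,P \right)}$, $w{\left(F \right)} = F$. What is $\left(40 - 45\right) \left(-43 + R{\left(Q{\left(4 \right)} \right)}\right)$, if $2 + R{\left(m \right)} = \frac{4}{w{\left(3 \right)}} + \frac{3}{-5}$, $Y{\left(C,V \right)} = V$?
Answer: $\frac{664}{3} \approx 221.33$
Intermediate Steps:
$Q{\left(P \right)} = P$
$R{\left(m \right)} = - \frac{19}{15}$ ($R{\left(m \right)} = -2 + \left(\frac{4}{3} + \frac{3}{-5}\right) = -2 + \left(4 \cdot \frac{1}{3} + 3 \left(- \frac{1}{5}\right)\right) = -2 + \left(\frac{4}{3} - \frac{3}{5}\right) = -2 + \frac{11}{15} = - \frac{19}{15}$)
$\left(40 - 45\right) \left(-43 + R{\left(Q{\left(4 \right)} \right)}\right) = \left(40 - 45\right) \left(-43 - \frac{19}{15}\right) = \left(40 - 45\right) \left(- \frac{664}{15}\right) = \left(-5\right) \left(- \frac{664}{15}\right) = \frac{664}{3}$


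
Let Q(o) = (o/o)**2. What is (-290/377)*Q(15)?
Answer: -10/13 ≈ -0.76923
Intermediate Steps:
Q(o) = 1 (Q(o) = 1**2 = 1)
(-290/377)*Q(15) = -290/377*1 = -290*1/377*1 = -10/13*1 = -10/13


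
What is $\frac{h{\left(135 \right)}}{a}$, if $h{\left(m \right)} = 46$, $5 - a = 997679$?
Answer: $- \frac{23}{498837} \approx -4.6107 \cdot 10^{-5}$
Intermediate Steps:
$a = -997674$ ($a = 5 - 997679 = -997674$)
$\frac{h{\left(135 \right)}}{a} = \frac{46}{-997674} = 46 \left(- \frac{1}{997674}\right) = - \frac{23}{498837}$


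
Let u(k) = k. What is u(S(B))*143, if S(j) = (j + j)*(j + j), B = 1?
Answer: 572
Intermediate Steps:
S(j) = 4*j**2 (S(j) = (2*j)*(2*j) = 4*j**2)
u(S(B))*143 = (4*1**2)*143 = (4*1)*143 = 4*143 = 572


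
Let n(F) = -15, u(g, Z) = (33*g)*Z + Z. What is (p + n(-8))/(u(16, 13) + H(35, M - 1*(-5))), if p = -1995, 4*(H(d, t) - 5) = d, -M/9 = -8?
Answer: -8040/27563 ≈ -0.29170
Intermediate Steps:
M = 72 (M = -9*(-8) = 72)
u(g, Z) = Z + 33*Z*g (u(g, Z) = 33*Z*g + Z = Z + 33*Z*g)
H(d, t) = 5 + d/4
(p + n(-8))/(u(16, 13) + H(35, M - 1*(-5))) = (-1995 - 15)/(13*(1 + 33*16) + (5 + (¼)*35)) = -2010/(13*(1 + 528) + (5 + 35/4)) = -2010/(13*529 + 55/4) = -2010/(6877 + 55/4) = -2010/27563/4 = -2010*4/27563 = -8040/27563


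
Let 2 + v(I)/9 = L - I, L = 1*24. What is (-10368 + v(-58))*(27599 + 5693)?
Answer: -321201216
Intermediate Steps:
L = 24
v(I) = 198 - 9*I (v(I) = -18 + 9*(24 - I) = -18 + (216 - 9*I) = 198 - 9*I)
(-10368 + v(-58))*(27599 + 5693) = (-10368 + (198 - 9*(-58)))*(27599 + 5693) = (-10368 + (198 + 522))*33292 = (-10368 + 720)*33292 = -9648*33292 = -321201216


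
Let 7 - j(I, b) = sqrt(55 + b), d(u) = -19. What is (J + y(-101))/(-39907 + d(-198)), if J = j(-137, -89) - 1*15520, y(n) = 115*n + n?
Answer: 27229/39926 + I*sqrt(34)/39926 ≈ 0.68199 + 0.00014604*I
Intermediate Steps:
y(n) = 116*n
j(I, b) = 7 - sqrt(55 + b)
J = -15513 - I*sqrt(34) (J = (7 - sqrt(55 - 89)) - 1*15520 = (7 - sqrt(-34)) - 15520 = (7 - I*sqrt(34)) - 15520 = -15513 - I*sqrt(34) ≈ -15513.0 - 5.831*I)
(J + y(-101))/(-39907 + d(-198)) = ((-15513 - I*sqrt(34)) + 116*(-101))/(-39907 - 19) = ((-15513 - I*sqrt(34)) - 11716)/(-39926) = (-27229 - I*sqrt(34))*(-1/39926) = 27229/39926 + I*sqrt(34)/39926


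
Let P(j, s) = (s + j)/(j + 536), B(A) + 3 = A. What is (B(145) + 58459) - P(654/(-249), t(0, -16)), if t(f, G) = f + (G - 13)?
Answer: 518853779/8854 ≈ 58601.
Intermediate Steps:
B(A) = -3 + A
t(f, G) = -13 + G + f (t(f, G) = f + (-13 + G) = -13 + G + f)
P(j, s) = (j + s)/(536 + j)
(B(145) + 58459) - P(654/(-249), t(0, -16)) = ((-3 + 145) + 58459) - (654/(-249) + (-13 - 16 + 0))/(536 + 654/(-249)) = (142 + 58459) - (654*(-1/249) - 29)/(536 + 654*(-1/249)) = 58601 - (-218/83 - 29)/(536 - 218/83) = 58601 - (-2625)/(44270/83*83) = 58601 - 83*(-2625)/(44270*83) = 58601 - 1*(-525/8854) = 58601 + 525/8854 = 518853779/8854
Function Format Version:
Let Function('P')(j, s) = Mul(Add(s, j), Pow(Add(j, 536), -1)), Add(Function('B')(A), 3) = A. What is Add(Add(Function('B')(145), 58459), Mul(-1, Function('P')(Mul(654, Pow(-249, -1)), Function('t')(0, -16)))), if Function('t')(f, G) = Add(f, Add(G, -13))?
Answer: Rational(518853779, 8854) ≈ 58601.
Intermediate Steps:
Function('B')(A) = Add(-3, A)
Function('t')(f, G) = Add(-13, G, f) (Function('t')(f, G) = Add(f, Add(-13, G)) = Add(-13, G, f))
Function('P')(j, s) = Mul(Pow(Add(536, j), -1), Add(j, s)) (Function('P')(j, s) = Mul(Add(j, s), Pow(Add(536, j), -1)) = Mul(Pow(Add(536, j), -1), Add(j, s)))
Add(Add(Function('B')(145), 58459), Mul(-1, Function('P')(Mul(654, Pow(-249, -1)), Function('t')(0, -16)))) = Add(Add(Add(-3, 145), 58459), Mul(-1, Mul(Pow(Add(536, Mul(654, Pow(-249, -1))), -1), Add(Mul(654, Pow(-249, -1)), Add(-13, -16, 0))))) = Add(Add(142, 58459), Mul(-1, Mul(Pow(Add(536, Mul(654, Rational(-1, 249))), -1), Add(Mul(654, Rational(-1, 249)), -29)))) = Add(58601, Mul(-1, Mul(Pow(Add(536, Rational(-218, 83)), -1), Add(Rational(-218, 83), -29)))) = Add(58601, Mul(-1, Mul(Pow(Rational(44270, 83), -1), Rational(-2625, 83)))) = Add(58601, Mul(-1, Mul(Rational(83, 44270), Rational(-2625, 83)))) = Add(58601, Mul(-1, Rational(-525, 8854))) = Add(58601, Rational(525, 8854)) = Rational(518853779, 8854)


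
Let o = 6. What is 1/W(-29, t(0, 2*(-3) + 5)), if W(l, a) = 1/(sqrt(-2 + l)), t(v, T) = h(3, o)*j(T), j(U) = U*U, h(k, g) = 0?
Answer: I*sqrt(31) ≈ 5.5678*I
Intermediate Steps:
j(U) = U**2
t(v, T) = 0 (t(v, T) = 0*T**2 = 0)
W(l, a) = 1/sqrt(-2 + l)
1/W(-29, t(0, 2*(-3) + 5)) = 1/(1/sqrt(-2 - 29)) = 1/(1/sqrt(-31)) = 1/(-I*sqrt(31)/31) = I*sqrt(31)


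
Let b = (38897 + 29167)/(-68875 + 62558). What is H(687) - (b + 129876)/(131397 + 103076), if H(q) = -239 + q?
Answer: 662741982940/1481165941 ≈ 447.45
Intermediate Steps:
b = -68064/6317 (b = 68064/(-6317) = 68064*(-1/6317) = -68064/6317 ≈ -10.775)
H(687) - (b + 129876)/(131397 + 103076) = (-239 + 687) - (-68064/6317 + 129876)/(131397 + 103076) = 448 - 820358628/(6317*234473) = 448 - 1*820358628/1481165941 = 448 - 820358628/1481165941 = 662741982940/1481165941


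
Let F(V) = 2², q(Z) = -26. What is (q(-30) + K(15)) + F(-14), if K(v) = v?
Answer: -7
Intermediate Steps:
F(V) = 4
(q(-30) + K(15)) + F(-14) = (-26 + 15) + 4 = -11 + 4 = -7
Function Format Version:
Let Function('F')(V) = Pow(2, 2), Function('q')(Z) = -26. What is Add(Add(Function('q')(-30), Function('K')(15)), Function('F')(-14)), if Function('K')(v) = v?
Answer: -7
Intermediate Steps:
Function('F')(V) = 4
Add(Add(Function('q')(-30), Function('K')(15)), Function('F')(-14)) = Add(Add(-26, 15), 4) = Add(-11, 4) = -7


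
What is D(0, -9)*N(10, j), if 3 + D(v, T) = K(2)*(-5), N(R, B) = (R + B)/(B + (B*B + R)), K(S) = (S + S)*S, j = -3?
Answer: -301/16 ≈ -18.813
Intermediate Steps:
K(S) = 2*S² (K(S) = (2*S)*S = 2*S²)
N(R, B) = (B + R)/(B + R + B²) (N(R, B) = (B + R)/(B + (B² + R)) = (B + R)/(B + (R + B²)) = (B + R)/(B + R + B²))
D(v, T) = -43 (D(v, T) = -3 + (2*2²)*(-5) = -3 + (2*4)*(-5) = -3 + 8*(-5) = -3 - 40 = -43)
D(0, -9)*N(10, j) = -43*(-3 + 10)/(-3 + 10 + (-3)²) = -43*7/(-3 + 10 + 9) = -43*7/16 = -301/16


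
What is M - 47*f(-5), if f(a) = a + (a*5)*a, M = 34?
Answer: -5606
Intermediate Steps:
f(a) = a + 5*a² (f(a) = a + (5*a)*a = a + 5*a²)
M - 47*f(-5) = 34 - (-235)*(1 + 5*(-5)) = 34 - (-235)*(1 - 25) = 34 - (-235)*(-24) = 34 - 47*120 = 34 - 5640 = -5606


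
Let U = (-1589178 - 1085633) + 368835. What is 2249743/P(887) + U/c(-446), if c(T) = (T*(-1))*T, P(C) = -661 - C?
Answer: -110985056935/76980492 ≈ -1441.7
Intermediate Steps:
U = -2305976 (U = -2674811 + 368835 = -2305976)
c(T) = -T² (c(T) = (-T)*T = -T²)
2249743/P(887) + U/c(-446) = 2249743/(-661 - 1*887) - 2305976/((-1*(-446)²)) = 2249743/(-661 - 887) - 2305976/((-1*198916)) = 2249743/(-1548) - 2305976/(-198916) = 2249743*(-1/1548) - 2305976*(-1/198916) = -2249743/1548 + 576494/49729 = -110985056935/76980492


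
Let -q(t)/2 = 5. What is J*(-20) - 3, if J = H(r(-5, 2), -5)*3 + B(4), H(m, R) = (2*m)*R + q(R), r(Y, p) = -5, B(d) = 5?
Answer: -2503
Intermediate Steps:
q(t) = -10 (q(t) = -2*5 = -10)
H(m, R) = -10 + 2*R*m (H(m, R) = (2*m)*R - 10 = 2*R*m - 10 = -10 + 2*R*m)
J = 125 (J = (-10 + 2*(-5)*(-5))*3 + 5 = (-10 + 50)*3 + 5 = 40*3 + 5 = 120 + 5 = 125)
J*(-20) - 3 = 125*(-20) - 3 = -2500 - 3 = -2503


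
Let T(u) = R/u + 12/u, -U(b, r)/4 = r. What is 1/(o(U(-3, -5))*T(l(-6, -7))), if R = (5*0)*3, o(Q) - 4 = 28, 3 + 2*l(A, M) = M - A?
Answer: -1/192 ≈ -0.0052083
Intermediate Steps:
U(b, r) = -4*r
l(A, M) = -3/2 + M/2 - A/2 (l(A, M) = -3/2 + (M - A)/2 = -3/2 + (M/2 - A/2) = -3/2 + M/2 - A/2)
o(Q) = 32 (o(Q) = 4 + 28 = 32)
R = 0 (R = 0*3 = 0)
T(u) = 12/u (T(u) = 0/u + 12/u = 0 + 12/u = 12/u)
1/(o(U(-3, -5))*T(l(-6, -7))) = 1/(32*(12/(-3/2 + (½)*(-7) - ½*(-6)))) = 1/(32*(12/(-3/2 - 7/2 + 3))) = 1/(32*(12/(-2))) = 1/(32*(12*(-½))) = 1/(32*(-6)) = 1/(-192) = -1/192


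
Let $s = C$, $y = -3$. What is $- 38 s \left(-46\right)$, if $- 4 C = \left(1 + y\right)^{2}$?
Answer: $-1748$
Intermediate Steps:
$C = -1$ ($C = - \frac{\left(1 - 3\right)^{2}}{4} = - \frac{\left(-2\right)^{2}}{4} = \left(- \frac{1}{4}\right) 4 = -1$)
$s = -1$
$- 38 s \left(-46\right) = \left(-38\right) \left(-1\right) \left(-46\right) = 38 \left(-46\right) = -1748$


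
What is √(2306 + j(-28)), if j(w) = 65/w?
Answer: 3*√50169/14 ≈ 47.997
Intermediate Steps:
√(2306 + j(-28)) = √(2306 + 65/(-28)) = √(2306 + 65*(-1/28)) = √(2306 - 65/28) = √(64503/28) = 3*√50169/14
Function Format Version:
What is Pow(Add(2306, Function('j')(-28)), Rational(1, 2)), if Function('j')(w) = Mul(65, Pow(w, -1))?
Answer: Mul(Rational(3, 14), Pow(50169, Rational(1, 2))) ≈ 47.997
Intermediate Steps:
Pow(Add(2306, Function('j')(-28)), Rational(1, 2)) = Pow(Add(2306, Mul(65, Pow(-28, -1))), Rational(1, 2)) = Pow(Add(2306, Mul(65, Rational(-1, 28))), Rational(1, 2)) = Pow(Add(2306, Rational(-65, 28)), Rational(1, 2)) = Pow(Rational(64503, 28), Rational(1, 2)) = Mul(Rational(3, 14), Pow(50169, Rational(1, 2)))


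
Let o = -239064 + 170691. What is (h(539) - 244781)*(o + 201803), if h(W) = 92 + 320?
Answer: -32606155670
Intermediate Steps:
o = -68373
h(W) = 412
(h(539) - 244781)*(o + 201803) = (412 - 244781)*(-68373 + 201803) = -244369*133430 = -32606155670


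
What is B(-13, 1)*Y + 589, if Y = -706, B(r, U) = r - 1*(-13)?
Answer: 589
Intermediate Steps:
B(r, U) = 13 + r (B(r, U) = r + 13 = 13 + r)
B(-13, 1)*Y + 589 = (13 - 13)*(-706) + 589 = 0*(-706) + 589 = 0 + 589 = 589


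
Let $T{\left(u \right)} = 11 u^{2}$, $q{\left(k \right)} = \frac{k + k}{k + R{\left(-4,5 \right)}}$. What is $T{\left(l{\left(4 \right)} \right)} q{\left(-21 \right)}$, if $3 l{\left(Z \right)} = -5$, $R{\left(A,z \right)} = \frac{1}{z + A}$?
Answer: $\frac{385}{6} \approx 64.167$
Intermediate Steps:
$R{\left(A,z \right)} = \frac{1}{A + z}$
$q{\left(k \right)} = \frac{2 k}{1 + k}$ ($q{\left(k \right)} = \frac{k + k}{k + \frac{1}{-4 + 5}} = \frac{2 k}{k + 1^{-1}} = \frac{2 k}{k + 1} = \frac{2 k}{1 + k}$)
$l{\left(Z \right)} = - \frac{5}{3}$ ($l{\left(Z \right)} = \frac{1}{3} \left(-5\right) = - \frac{5}{3}$)
$T{\left(l{\left(4 \right)} \right)} q{\left(-21 \right)} = 11 \left(- \frac{5}{3}\right)^{2} \cdot 2 \left(-21\right) \frac{1}{1 - 21} = 11 \cdot \frac{25}{9} \cdot 2 \left(-21\right) \frac{1}{-20} = \frac{275 \cdot 2 \left(-21\right) \left(- \frac{1}{20}\right)}{9} = \frac{275}{9} \cdot \frac{21}{10} = \frac{385}{6}$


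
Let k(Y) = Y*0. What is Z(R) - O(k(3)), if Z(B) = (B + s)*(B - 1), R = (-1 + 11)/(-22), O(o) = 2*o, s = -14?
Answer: 2544/121 ≈ 21.025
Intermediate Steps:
k(Y) = 0
R = -5/11 (R = 10*(-1/22) = -5/11 ≈ -0.45455)
Z(B) = (-1 + B)*(-14 + B) (Z(B) = (B - 14)*(B - 1) = (-14 + B)*(-1 + B) = (-1 + B)*(-14 + B))
Z(R) - O(k(3)) = (14 + (-5/11)² - 15*(-5/11)) - 2*0 = (14 + 25/121 + 75/11) - 1*0 = 2544/121 + 0 = 2544/121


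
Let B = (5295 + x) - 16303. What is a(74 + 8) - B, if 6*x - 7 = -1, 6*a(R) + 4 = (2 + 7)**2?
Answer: 66119/6 ≈ 11020.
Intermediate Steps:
a(R) = 77/6 (a(R) = -2/3 + (2 + 7)**2/6 = -2/3 + (1/6)*9**2 = -2/3 + (1/6)*81 = -2/3 + 27/2 = 77/6)
x = 1 (x = 7/6 + (1/6)*(-1) = 7/6 - 1/6 = 1)
B = -11007 (B = (5295 + 1) - 16303 = 5296 - 16303 = -11007)
a(74 + 8) - B = 77/6 - 1*(-11007) = 77/6 + 11007 = 66119/6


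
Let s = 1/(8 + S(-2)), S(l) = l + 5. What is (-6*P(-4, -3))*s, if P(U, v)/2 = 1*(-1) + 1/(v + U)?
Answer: 96/77 ≈ 1.2468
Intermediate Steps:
S(l) = 5 + l
P(U, v) = -2 + 2/(U + v) (P(U, v) = 2*(1*(-1) + 1/(v + U)) = 2*(-1 + 1/(U + v)) = -2 + 2/(U + v))
s = 1/11 (s = 1/(8 + (5 - 2)) = 1/(8 + 3) = 1/11 ≈ 0.090909)
(-6*P(-4, -3))*s = -12*(1 - 1*(-4) - 1*(-3))/(-4 - 3)*(1/11) = -12*(1 + 4 + 3)/(-7)*(1/11) = -12*(-1)*8/7*(1/11) = -6*(-16/7)*(1/11) = (96/7)*(1/11) = 96/77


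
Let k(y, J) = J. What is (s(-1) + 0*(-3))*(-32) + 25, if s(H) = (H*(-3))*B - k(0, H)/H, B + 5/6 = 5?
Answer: -343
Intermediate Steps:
B = 25/6 (B = -⅚ + 5 = 25/6 ≈ 4.1667)
s(H) = -1 - 25*H/2 (s(H) = (H*(-3))*(25/6) - H/H = -3*H*(25/6) - 1*1 = -25*H/2 - 1 = -1 - 25*H/2)
(s(-1) + 0*(-3))*(-32) + 25 = ((-1 - 25/2*(-1)) + 0*(-3))*(-32) + 25 = ((-1 + 25/2) + 0)*(-32) + 25 = (23/2 + 0)*(-32) + 25 = (23/2)*(-32) + 25 = -368 + 25 = -343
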